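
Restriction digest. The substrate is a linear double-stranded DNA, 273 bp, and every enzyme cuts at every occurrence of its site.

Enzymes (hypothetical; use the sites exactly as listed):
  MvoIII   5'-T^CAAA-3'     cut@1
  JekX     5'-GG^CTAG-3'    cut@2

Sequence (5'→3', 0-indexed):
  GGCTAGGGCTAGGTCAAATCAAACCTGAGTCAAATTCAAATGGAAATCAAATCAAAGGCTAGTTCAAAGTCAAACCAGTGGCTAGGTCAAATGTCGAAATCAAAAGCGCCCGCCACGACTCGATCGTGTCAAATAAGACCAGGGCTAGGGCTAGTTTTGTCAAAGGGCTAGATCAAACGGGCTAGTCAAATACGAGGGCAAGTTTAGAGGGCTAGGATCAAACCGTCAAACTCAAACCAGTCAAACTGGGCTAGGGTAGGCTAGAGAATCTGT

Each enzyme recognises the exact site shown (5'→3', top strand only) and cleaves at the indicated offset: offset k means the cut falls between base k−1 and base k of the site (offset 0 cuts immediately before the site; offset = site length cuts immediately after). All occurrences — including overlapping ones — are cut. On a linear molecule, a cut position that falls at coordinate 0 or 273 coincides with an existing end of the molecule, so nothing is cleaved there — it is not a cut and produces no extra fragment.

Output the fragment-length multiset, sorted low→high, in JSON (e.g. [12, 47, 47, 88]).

[2,5,5,5,6,6,6,6,6,6,6,6,6,6,7,7,8,8,9,9,10,10,11,11,11,13,13,15,25,29]

Scan for sites:
  MvoIII (TCAAA, off=1): starts [13, 18, 29, 35, 46, 51, 63, 69, 86, 99, 128, 159, 172, 185, 217, 225, 231, 240] → cuts [14, 19, 30, 36, 47, 52, 64, 70, 87, 100, 129, 160, 173, 186, 218, 226, 232, 241]
  JekX (GGCTAG, off=2): starts [0, 6, 56, 79, 142, 148, 165, 179, 209, 248, 258] → cuts [2, 8, 58, 81, 144, 150, 167, 181, 211, 250, 260]

Pooled cuts: [2, 8, 14, 19, 30, 36, 47, 52, 58, 64, 70, 81, 87, 100, 129, 144, 150, 160, 167, 173, 181, 186, 211, 218, 226, 232, 241, 250, 260]

Fragment lengths:
  [0,2): 2 bp
  [2,8): 6 bp
  [8,14): 6 bp
  [14,19): 5 bp
  [19,30): 11 bp
  [30,36): 6 bp
  [36,47): 11 bp
  [47,52): 5 bp
  [52,58): 6 bp
  [58,64): 6 bp
  [64,70): 6 bp
  [70,81): 11 bp
  [81,87): 6 bp
  [87,100): 13 bp
  [100,129): 29 bp
  [129,144): 15 bp
  [144,150): 6 bp
  [150,160): 10 bp
  [160,167): 7 bp
  [167,173): 6 bp
  [173,181): 8 bp
  [181,186): 5 bp
  [186,211): 25 bp
  [211,218): 7 bp
  [218,226): 8 bp
  [226,232): 6 bp
  [232,241): 9 bp
  [241,250): 9 bp
  [250,260): 10 bp
  [260,273): 13 bp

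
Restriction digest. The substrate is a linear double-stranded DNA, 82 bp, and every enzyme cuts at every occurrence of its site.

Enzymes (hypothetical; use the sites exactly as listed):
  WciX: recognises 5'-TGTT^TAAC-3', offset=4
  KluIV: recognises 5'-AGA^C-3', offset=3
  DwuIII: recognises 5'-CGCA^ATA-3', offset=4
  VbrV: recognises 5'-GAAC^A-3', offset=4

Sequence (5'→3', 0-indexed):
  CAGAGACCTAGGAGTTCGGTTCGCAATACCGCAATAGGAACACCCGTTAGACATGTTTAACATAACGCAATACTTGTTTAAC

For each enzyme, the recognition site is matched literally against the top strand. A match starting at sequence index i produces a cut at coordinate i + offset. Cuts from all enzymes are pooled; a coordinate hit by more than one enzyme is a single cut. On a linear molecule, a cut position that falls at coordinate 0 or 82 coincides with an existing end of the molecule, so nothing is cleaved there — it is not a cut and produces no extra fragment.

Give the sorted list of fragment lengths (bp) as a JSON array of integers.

[4,6,6,8,8,9,10,12,19]

Per-enzyme occurrences:
  WciX (TGTTTAAC, off=4): starts [53, 74] → cuts [57, 78]
  KluIV (AGAC, off=3): starts [3, 48] → cuts [6, 51]
  DwuIII (CGCAATA, off=4): starts [21, 29, 65] → cuts [25, 33, 69]
  VbrV (GAACA, off=4): starts [37] → cuts [41]

All cut coordinates (distinct, sorted): [6, 25, 33, 41, 51, 57, 69, 78]

Fragment lengths:
  [0,6): 6 bp
  [6,25): 19 bp
  [25,33): 8 bp
  [33,41): 8 bp
  [41,51): 10 bp
  [51,57): 6 bp
  [57,69): 12 bp
  [69,78): 9 bp
  [78,82): 4 bp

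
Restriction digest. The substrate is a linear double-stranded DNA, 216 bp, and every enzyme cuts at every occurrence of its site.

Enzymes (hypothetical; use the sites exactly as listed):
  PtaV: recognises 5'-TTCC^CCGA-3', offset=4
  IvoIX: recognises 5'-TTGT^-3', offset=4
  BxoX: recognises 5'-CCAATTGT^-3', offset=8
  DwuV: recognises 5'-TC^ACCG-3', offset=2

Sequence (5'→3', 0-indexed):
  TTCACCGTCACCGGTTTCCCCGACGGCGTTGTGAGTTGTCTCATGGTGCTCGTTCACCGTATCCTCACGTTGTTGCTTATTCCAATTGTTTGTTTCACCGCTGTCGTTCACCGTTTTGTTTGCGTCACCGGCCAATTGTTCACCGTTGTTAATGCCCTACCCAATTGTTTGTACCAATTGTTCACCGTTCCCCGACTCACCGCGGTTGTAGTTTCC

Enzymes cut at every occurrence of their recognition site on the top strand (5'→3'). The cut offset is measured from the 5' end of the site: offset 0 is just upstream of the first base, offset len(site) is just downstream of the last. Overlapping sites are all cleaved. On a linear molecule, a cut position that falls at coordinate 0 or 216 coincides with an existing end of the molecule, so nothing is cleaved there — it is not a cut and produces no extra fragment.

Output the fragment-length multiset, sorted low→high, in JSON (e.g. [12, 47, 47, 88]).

[2,2,3,3,4,4,6,7,7,7,7,8,8,9,10,10,11,13,13,13,16,16,18,19]

Per-enzyme occurrences:
  PtaV TTCCCCGA/4: at [15, 187] ⇒ [19, 191]
  IvoIX TTGT/4: at [28, 35, 69, 85, 89, 115, 135, 145, 164, 168, 177, 205] ⇒ [32, 39, 73, 89, 93, 119, 139, 149, 168, 172, 181, 209]
  BxoX CCAATTGT/8: at [81, 131, 160, 173] ⇒ [89, 139, 168, 181]
  DwuV TCACCG/2: at [1, 7, 53, 94, 107, 124, 139, 181, 196] ⇒ [3, 9, 55, 96, 109, 126, 141, 183, 198]

Pooled cuts: [3, 9, 19, 32, 39, 55, 73, 89, 93, 96, 109, 119, 126, 139, 141, 149, 168, 172, 181, 183, 191, 198, 209]

Fragments:
  [0,3): 3 bp
  [3,9): 6 bp
  [9,19): 10 bp
  [19,32): 13 bp
  [32,39): 7 bp
  [39,55): 16 bp
  [55,73): 18 bp
  [73,89): 16 bp
  [89,93): 4 bp
  [93,96): 3 bp
  [96,109): 13 bp
  [109,119): 10 bp
  [119,126): 7 bp
  [126,139): 13 bp
  [139,141): 2 bp
  [141,149): 8 bp
  [149,168): 19 bp
  [168,172): 4 bp
  [172,181): 9 bp
  [181,183): 2 bp
  [183,191): 8 bp
  [191,198): 7 bp
  [198,209): 11 bp
  [209,216): 7 bp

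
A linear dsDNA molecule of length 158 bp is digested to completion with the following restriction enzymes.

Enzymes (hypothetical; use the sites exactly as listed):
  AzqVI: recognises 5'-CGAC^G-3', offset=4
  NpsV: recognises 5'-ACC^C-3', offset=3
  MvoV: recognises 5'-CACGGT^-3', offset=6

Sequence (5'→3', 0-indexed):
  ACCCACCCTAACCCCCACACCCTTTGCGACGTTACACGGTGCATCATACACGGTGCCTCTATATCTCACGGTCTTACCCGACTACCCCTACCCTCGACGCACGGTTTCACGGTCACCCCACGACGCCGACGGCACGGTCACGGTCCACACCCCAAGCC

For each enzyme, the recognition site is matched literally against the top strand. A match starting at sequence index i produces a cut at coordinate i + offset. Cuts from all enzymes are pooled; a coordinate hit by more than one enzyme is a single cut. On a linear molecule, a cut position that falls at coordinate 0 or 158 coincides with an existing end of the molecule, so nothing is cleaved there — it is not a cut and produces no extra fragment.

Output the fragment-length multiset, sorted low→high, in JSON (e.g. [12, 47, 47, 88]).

[3,4,4,6,6,6,6,6,6,7,7,7,7,8,8,8,8,9,10,14,18]

Per-enzyme occurrences:
  AzqVI CGACG/4: at [26, 94, 120, 126] ⇒ [30, 98, 124, 130]
  NpsV ACCC/3: at [0, 4, 10, 18, 75, 83, 89, 114, 148] ⇒ [3, 7, 13, 21, 78, 86, 92, 117, 151]
  MvoV CACGGT/6: at [34, 48, 66, 99, 107, 132, 138] ⇒ [40, 54, 72, 105, 113, 138, 144]

All cut coordinates (distinct, sorted): [3, 7, 13, 21, 30, 40, 54, 72, 78, 86, 92, 98, 105, 113, 117, 124, 130, 138, 144, 151]

Fragment lengths:
  [0,3): 3 bp
  [3,7): 4 bp
  [7,13): 6 bp
  [13,21): 8 bp
  [21,30): 9 bp
  [30,40): 10 bp
  [40,54): 14 bp
  [54,72): 18 bp
  [72,78): 6 bp
  [78,86): 8 bp
  [86,92): 6 bp
  [92,98): 6 bp
  [98,105): 7 bp
  [105,113): 8 bp
  [113,117): 4 bp
  [117,124): 7 bp
  [124,130): 6 bp
  [130,138): 8 bp
  [138,144): 6 bp
  [144,151): 7 bp
  [151,158): 7 bp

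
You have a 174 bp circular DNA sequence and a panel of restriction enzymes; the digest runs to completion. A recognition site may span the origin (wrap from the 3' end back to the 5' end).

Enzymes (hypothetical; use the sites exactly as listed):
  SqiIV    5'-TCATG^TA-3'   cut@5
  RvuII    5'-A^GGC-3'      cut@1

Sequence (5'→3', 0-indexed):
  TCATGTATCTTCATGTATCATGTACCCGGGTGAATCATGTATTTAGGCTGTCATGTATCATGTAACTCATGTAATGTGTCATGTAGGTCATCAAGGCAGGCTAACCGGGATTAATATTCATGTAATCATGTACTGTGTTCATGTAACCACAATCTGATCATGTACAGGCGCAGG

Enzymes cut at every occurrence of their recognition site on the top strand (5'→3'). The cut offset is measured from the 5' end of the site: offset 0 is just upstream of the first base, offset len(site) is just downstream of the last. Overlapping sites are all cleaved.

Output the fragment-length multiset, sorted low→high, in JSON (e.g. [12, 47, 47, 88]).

Scan for sites:
  SqiIV TCATGTA/5: at [0, 10, 17, 34, 50, 57, 66, 78, 117, 125, 138, 157] ⇒ [5, 15, 22, 39, 55, 62, 71, 83, 122, 130, 143, 162]
  RvuII AGGC/1: at [44, 93, 97, 165] ⇒ [45, 94, 98, 166]

All cut coordinates (distinct, sorted): [5, 15, 22, 39, 45, 55, 62, 71, 83, 94, 98, 122, 130, 143, 162, 166]

Fragments:
  5→15: 10 bp
  15→22: 7 bp
  22→39: 17 bp
  39→45: 6 bp
  45→55: 10 bp
  55→62: 7 bp
  62→71: 9 bp
  71→83: 12 bp
  83→94: 11 bp
  94→98: 4 bp
  98→122: 24 bp
  122→130: 8 bp
  130→143: 13 bp
  143→162: 19 bp
  162→166: 4 bp
  166→5 (wrap): 174-166+5 = 13 bp

[4,4,6,7,7,8,9,10,10,11,12,13,13,17,19,24]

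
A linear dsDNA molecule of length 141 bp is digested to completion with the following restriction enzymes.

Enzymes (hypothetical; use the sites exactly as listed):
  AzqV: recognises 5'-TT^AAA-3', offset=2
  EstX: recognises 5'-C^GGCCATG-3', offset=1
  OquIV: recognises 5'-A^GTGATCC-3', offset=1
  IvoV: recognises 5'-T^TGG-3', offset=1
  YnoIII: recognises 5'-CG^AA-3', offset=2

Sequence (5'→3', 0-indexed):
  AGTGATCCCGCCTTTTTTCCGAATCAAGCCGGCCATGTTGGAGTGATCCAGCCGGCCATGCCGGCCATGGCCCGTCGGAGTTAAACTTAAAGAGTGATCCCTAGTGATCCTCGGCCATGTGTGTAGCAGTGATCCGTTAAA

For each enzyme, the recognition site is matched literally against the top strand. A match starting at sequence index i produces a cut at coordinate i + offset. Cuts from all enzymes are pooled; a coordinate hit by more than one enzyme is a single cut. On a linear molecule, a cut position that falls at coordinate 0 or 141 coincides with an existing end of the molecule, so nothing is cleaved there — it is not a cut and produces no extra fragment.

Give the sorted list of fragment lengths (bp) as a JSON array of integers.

Per-enzyme occurrences:
  AzqV TTAAA/2: at [80, 86, 136] ⇒ [82, 88, 138]
  EstX CGGCCATG/1: at [29, 52, 61, 111] ⇒ [30, 53, 62, 112]
  OquIV AGTGATCC/1: at [0, 41, 92, 102, 127] ⇒ [1, 42, 93, 103, 128]
  IvoV TTGG/1: at [37] ⇒ [38]
  YnoIII CGAA/2: at [19] ⇒ [21]

All cut coordinates (distinct, sorted): [1, 21, 30, 38, 42, 53, 62, 82, 88, 93, 103, 112, 128, 138]

Fragment lengths:
  [0,1): 1 bp
  [1,21): 20 bp
  [21,30): 9 bp
  [30,38): 8 bp
  [38,42): 4 bp
  [42,53): 11 bp
  [53,62): 9 bp
  [62,82): 20 bp
  [82,88): 6 bp
  [88,93): 5 bp
  [93,103): 10 bp
  [103,112): 9 bp
  [112,128): 16 bp
  [128,138): 10 bp
  [138,141): 3 bp

[1,3,4,5,6,8,9,9,9,10,10,11,16,20,20]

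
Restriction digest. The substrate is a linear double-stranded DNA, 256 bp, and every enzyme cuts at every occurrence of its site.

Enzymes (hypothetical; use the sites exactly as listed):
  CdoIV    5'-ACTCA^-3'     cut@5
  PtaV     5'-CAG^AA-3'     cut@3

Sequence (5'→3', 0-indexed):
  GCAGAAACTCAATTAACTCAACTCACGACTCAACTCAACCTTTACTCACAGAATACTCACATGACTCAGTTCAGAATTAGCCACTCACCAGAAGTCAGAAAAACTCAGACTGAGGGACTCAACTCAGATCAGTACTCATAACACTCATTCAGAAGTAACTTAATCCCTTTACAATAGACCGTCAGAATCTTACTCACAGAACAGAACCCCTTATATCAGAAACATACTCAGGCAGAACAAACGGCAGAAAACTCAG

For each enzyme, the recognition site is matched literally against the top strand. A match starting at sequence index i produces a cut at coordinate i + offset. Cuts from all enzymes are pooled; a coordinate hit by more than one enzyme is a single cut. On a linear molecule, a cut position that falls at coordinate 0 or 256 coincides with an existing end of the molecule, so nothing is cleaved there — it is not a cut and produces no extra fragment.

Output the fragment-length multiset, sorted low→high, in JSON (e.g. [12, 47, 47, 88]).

Scan for sites:
  CdoIV (ACTCA, off=5): starts [6, 15, 20, 27, 32, 43, 54, 63, 82, 102, 116, 121, 133, 142, 191, 225, 250] → cuts [11, 20, 25, 32, 37, 48, 59, 68, 87, 107, 121, 126, 138, 147, 196, 230, 255]
  PtaV (CAGAA, off=3): starts [1, 48, 71, 88, 95, 149, 182, 196, 201, 216, 232, 244] → cuts [4, 51, 74, 91, 98, 152, 185, 199, 204, 219, 235, 247]

All cut coordinates (distinct, sorted): [4, 11, 20, 25, 32, 37, 48, 51, 59, 68, 74, 87, 91, 98, 107, 121, 126, 138, 147, 152, 185, 196, 199, 204, 219, 230, 235, 247, 255]

Fragments:
  [0,4): 4 bp
  [4,11): 7 bp
  [11,20): 9 bp
  [20,25): 5 bp
  [25,32): 7 bp
  [32,37): 5 bp
  [37,48): 11 bp
  [48,51): 3 bp
  [51,59): 8 bp
  [59,68): 9 bp
  [68,74): 6 bp
  [74,87): 13 bp
  [87,91): 4 bp
  [91,98): 7 bp
  [98,107): 9 bp
  [107,121): 14 bp
  [121,126): 5 bp
  [126,138): 12 bp
  [138,147): 9 bp
  [147,152): 5 bp
  [152,185): 33 bp
  [185,196): 11 bp
  [196,199): 3 bp
  [199,204): 5 bp
  [204,219): 15 bp
  [219,230): 11 bp
  [230,235): 5 bp
  [235,247): 12 bp
  [247,255): 8 bp
  [255,256): 1 bp

[1,3,3,4,4,5,5,5,5,5,5,6,7,7,7,8,8,9,9,9,9,11,11,11,12,12,13,14,15,33]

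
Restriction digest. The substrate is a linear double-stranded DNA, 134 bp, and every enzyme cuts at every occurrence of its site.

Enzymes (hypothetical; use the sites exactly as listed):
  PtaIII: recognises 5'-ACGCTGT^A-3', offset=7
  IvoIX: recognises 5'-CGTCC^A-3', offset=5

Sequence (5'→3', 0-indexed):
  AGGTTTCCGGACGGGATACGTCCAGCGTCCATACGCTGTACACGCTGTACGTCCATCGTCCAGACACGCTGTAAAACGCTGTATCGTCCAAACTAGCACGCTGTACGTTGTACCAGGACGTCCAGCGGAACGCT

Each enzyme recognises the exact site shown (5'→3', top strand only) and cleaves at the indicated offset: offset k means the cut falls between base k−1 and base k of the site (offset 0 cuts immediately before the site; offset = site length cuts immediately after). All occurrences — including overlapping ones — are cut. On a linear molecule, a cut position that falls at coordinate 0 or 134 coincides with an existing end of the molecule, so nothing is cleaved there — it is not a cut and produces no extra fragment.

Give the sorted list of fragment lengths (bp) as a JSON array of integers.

Per-enzyme occurrences:
  PtaIII ACGCTGTA/7: at [32, 41, 65, 75, 97] ⇒ [39, 48, 72, 82, 104]
  IvoIX CGTCCA/5: at [18, 25, 49, 56, 84, 118] ⇒ [23, 30, 54, 61, 89, 123]

Pooled cuts: [23, 30, 39, 48, 54, 61, 72, 82, 89, 104, 123]

Fragment lengths:
  [0,23): 23 bp
  [23,30): 7 bp
  [30,39): 9 bp
  [39,48): 9 bp
  [48,54): 6 bp
  [54,61): 7 bp
  [61,72): 11 bp
  [72,82): 10 bp
  [82,89): 7 bp
  [89,104): 15 bp
  [104,123): 19 bp
  [123,134): 11 bp

[6,7,7,7,9,9,10,11,11,15,19,23]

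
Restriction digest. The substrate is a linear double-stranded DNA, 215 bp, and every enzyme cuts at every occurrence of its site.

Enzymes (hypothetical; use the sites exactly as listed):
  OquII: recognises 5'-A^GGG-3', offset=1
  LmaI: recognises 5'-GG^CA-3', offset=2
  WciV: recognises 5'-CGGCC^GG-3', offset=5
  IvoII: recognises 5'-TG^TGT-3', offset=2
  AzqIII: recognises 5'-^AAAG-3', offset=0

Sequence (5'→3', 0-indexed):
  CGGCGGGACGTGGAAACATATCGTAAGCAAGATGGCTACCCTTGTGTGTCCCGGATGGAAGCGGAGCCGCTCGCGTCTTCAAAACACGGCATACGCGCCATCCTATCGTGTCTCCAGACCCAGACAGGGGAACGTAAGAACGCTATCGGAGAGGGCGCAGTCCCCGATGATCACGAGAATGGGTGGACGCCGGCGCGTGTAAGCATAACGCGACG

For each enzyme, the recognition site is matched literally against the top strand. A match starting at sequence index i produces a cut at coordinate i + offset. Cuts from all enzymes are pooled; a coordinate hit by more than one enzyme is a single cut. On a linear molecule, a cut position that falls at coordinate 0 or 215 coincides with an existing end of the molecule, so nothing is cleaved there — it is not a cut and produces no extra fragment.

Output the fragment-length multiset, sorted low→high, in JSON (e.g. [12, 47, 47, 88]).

Per-enzyme occurrences:
  OquII AGGG/1: at [125, 151] ⇒ [126, 152]
  LmaI GGCA/2: at [87] ⇒ [89]
  WciV (CGGCCGG, off=5): no sites
  IvoII TGTGT/2: at [42, 44] ⇒ [44, 46]
  AzqIII (AAAG, off=0): no sites

Pooled cuts: [44, 46, 89, 126, 152]

Fragments:
  [0,44): 44 bp
  [44,46): 2 bp
  [46,89): 43 bp
  [89,126): 37 bp
  [126,152): 26 bp
  [152,215): 63 bp

[2,26,37,43,44,63]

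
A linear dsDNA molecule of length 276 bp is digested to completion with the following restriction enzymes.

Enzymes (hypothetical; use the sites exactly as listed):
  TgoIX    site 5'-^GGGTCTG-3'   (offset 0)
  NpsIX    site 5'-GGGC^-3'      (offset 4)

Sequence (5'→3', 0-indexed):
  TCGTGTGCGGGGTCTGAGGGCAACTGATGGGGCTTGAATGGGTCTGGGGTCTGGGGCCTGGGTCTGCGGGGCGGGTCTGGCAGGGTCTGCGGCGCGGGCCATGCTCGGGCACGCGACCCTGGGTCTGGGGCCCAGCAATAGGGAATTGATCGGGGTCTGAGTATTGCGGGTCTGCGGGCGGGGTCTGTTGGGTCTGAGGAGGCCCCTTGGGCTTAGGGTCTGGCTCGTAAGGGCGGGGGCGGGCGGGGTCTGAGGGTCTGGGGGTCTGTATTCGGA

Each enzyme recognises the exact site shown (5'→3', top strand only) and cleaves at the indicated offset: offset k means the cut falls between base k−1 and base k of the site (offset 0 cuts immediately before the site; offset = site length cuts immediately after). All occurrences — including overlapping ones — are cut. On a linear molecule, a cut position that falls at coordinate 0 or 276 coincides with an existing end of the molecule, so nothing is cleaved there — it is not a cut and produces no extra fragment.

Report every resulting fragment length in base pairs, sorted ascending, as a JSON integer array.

[1,1,2,3,4,6,6,7,8,8,9,9,10,10,11,11,11,12,12,12,13,15,15,17,19,21,23]

Per-enzyme occurrences:
  TgoIX GGGTCTG/0: at [9, 39, 46, 59, 72, 82, 120, 152, 167, 180, 189, 215, 245, 253, 261] ⇒ [9, 39, 46, 59, 72, 82, 120, 152, 167, 180, 189, 215, 245, 253, 261]
  NpsIX GGGC/4: at [17, 29, 53, 68, 95, 106, 127, 175, 208, 230, 236, 240] ⇒ [21, 33, 57, 72, 99, 110, 131, 179, 212, 234, 240, 244]

All cut coordinates (distinct, sorted): [9, 21, 33, 39, 46, 57, 59, 72, 82, 99, 110, 120, 131, 152, 167, 179, 180, 189, 212, 215, 234, 240, 244, 245, 253, 261]

Fragment lengths:
  [0,9): 9 bp
  [9,21): 12 bp
  [21,33): 12 bp
  [33,39): 6 bp
  [39,46): 7 bp
  [46,57): 11 bp
  [57,59): 2 bp
  [59,72): 13 bp
  [72,82): 10 bp
  [82,99): 17 bp
  [99,110): 11 bp
  [110,120): 10 bp
  [120,131): 11 bp
  [131,152): 21 bp
  [152,167): 15 bp
  [167,179): 12 bp
  [179,180): 1 bp
  [180,189): 9 bp
  [189,212): 23 bp
  [212,215): 3 bp
  [215,234): 19 bp
  [234,240): 6 bp
  [240,244): 4 bp
  [244,245): 1 bp
  [245,253): 8 bp
  [253,261): 8 bp
  [261,276): 15 bp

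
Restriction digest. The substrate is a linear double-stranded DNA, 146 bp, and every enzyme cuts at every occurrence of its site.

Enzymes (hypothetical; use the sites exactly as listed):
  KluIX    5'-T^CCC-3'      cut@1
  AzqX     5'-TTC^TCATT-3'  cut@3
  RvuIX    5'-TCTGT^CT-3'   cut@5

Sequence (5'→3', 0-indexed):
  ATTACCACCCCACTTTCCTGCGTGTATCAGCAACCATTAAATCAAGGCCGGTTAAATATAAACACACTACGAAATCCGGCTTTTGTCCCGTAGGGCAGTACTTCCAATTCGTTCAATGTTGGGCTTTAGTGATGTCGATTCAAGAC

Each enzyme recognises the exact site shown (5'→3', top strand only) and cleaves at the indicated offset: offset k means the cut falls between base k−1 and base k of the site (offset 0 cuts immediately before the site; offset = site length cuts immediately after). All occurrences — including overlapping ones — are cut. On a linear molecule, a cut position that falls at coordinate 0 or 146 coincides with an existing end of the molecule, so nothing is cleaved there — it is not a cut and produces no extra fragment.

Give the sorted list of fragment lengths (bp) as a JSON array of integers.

[60,86]

Site scan:
  KluIX TCCC/1: at [85] ⇒ [86]
  AzqX (TTCTCATT, off=3): no sites
  RvuIX (TCTGTCT, off=5): no sites

Pooled cuts: [86]

Fragment lengths:
  [0,86): 86 bp
  [86,146): 60 bp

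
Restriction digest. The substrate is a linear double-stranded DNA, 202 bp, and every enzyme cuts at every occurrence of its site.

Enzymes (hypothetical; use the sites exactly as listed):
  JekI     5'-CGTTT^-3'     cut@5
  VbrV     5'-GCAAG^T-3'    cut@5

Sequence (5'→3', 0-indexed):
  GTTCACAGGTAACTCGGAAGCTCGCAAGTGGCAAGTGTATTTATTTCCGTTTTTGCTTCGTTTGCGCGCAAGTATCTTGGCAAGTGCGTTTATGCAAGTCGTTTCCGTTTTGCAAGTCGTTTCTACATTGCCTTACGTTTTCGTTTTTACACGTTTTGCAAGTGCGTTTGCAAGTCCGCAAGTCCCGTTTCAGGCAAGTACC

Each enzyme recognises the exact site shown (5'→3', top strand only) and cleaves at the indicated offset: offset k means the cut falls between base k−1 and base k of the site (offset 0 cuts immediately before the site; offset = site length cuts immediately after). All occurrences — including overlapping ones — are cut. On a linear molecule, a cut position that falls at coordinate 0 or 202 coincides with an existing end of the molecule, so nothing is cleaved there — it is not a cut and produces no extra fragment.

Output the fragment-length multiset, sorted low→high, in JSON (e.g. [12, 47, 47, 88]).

Scan for sites:
  JekI CGTTT/5: at [47, 58, 86, 99, 105, 117, 135, 141, 151, 164, 185] ⇒ [52, 63, 91, 104, 110, 122, 140, 146, 156, 169, 190]
  VbrV GCAAGT/5: at [23, 30, 67, 79, 93, 111, 157, 169, 177, 193] ⇒ [28, 35, 72, 84, 98, 116, 162, 174, 182, 198]

All cut coordinates (distinct, sorted): [28, 35, 52, 63, 72, 84, 91, 98, 104, 110, 116, 122, 140, 146, 156, 162, 169, 174, 182, 190, 198]

Fragment lengths:
  [0,28): 28 bp
  [28,35): 7 bp
  [35,52): 17 bp
  [52,63): 11 bp
  [63,72): 9 bp
  [72,84): 12 bp
  [84,91): 7 bp
  [91,98): 7 bp
  [98,104): 6 bp
  [104,110): 6 bp
  [110,116): 6 bp
  [116,122): 6 bp
  [122,140): 18 bp
  [140,146): 6 bp
  [146,156): 10 bp
  [156,162): 6 bp
  [162,169): 7 bp
  [169,174): 5 bp
  [174,182): 8 bp
  [182,190): 8 bp
  [190,198): 8 bp
  [198,202): 4 bp

[4,5,6,6,6,6,6,6,7,7,7,7,8,8,8,9,10,11,12,17,18,28]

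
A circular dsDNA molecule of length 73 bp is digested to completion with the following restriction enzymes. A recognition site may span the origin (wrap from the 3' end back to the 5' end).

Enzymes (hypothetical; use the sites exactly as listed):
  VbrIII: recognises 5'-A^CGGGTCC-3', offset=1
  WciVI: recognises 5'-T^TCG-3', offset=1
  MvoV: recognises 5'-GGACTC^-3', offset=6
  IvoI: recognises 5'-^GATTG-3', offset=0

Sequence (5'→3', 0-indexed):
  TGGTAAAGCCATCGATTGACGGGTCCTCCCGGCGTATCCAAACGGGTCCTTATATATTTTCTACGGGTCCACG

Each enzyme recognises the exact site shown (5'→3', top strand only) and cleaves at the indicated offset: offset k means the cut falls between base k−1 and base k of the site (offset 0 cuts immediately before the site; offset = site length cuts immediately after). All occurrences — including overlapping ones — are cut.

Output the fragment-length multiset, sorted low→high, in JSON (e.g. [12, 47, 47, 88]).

[6,21,23,23]

Per-enzyme occurrences:
  VbrIII (ACGGGTCC, off=1): starts [18, 41, 62] → cuts [19, 42, 63]
  WciVI (TTCG, off=1): no sites
  MvoV (GGACTC, off=6): no sites
  IvoI (GATTG, off=0): starts [13] → cuts [13]

Pooled cuts: [13, 19, 42, 63]

Fragment lengths:
  13→19: 6 bp
  19→42: 23 bp
  42→63: 21 bp
  63→13 (wrap): 73-63+13 = 23 bp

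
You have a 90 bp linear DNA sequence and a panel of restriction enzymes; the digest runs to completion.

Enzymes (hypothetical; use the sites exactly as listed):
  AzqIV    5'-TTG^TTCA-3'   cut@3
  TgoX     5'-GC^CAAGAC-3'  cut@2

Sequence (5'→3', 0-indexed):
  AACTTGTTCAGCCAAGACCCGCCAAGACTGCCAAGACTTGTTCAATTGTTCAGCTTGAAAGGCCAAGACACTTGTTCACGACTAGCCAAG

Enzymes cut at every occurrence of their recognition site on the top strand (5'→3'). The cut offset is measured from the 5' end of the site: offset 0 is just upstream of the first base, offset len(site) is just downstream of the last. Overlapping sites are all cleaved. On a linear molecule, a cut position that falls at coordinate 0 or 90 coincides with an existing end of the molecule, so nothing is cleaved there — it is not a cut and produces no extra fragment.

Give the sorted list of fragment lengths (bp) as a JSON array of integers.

Scan for sites:
  AzqIV (TTGTTCA, off=3): starts [3, 37, 45, 71] → cuts [6, 40, 48, 74]
  TgoX (GCCAAGAC, off=2): starts [10, 20, 29, 61] → cuts [12, 22, 31, 63]

All cut coordinates (distinct, sorted): [6, 12, 22, 31, 40, 48, 63, 74]

Fragments:
  [0,6): 6 bp
  [6,12): 6 bp
  [12,22): 10 bp
  [22,31): 9 bp
  [31,40): 9 bp
  [40,48): 8 bp
  [48,63): 15 bp
  [63,74): 11 bp
  [74,90): 16 bp

[6,6,8,9,9,10,11,15,16]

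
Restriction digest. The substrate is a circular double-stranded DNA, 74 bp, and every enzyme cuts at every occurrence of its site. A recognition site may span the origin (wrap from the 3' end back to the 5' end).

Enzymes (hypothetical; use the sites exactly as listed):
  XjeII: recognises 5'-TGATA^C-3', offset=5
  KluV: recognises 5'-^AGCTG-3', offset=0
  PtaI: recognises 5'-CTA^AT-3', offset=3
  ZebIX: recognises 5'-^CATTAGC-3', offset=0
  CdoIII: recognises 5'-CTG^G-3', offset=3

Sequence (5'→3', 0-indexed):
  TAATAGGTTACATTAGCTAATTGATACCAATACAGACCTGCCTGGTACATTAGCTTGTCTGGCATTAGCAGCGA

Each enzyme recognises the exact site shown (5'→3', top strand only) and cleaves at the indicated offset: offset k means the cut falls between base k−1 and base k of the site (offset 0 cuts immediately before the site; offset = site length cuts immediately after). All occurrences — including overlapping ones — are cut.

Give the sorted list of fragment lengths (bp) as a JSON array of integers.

Per-enzyme occurrences:
  XjeII (TGATAC, off=5): starts [21] → cuts [26]
  KluV (AGCTG, off=0): no sites
  PtaI (CTAAT, off=3): starts [16] → cuts [19]
  ZebIX (CATTAGC, off=0): starts [10, 47, 62] → cuts [10, 47, 62]
  CdoIII (CTGG, off=3): starts [41, 58] → cuts [44, 61]

Pooled cuts: [10, 19, 26, 44, 47, 61, 62]

Fragments:
  10→19: 9 bp
  19→26: 7 bp
  26→44: 18 bp
  44→47: 3 bp
  47→61: 14 bp
  61→62: 1 bp
  62→10 (wrap): 74-62+10 = 22 bp

[1,3,7,9,14,18,22]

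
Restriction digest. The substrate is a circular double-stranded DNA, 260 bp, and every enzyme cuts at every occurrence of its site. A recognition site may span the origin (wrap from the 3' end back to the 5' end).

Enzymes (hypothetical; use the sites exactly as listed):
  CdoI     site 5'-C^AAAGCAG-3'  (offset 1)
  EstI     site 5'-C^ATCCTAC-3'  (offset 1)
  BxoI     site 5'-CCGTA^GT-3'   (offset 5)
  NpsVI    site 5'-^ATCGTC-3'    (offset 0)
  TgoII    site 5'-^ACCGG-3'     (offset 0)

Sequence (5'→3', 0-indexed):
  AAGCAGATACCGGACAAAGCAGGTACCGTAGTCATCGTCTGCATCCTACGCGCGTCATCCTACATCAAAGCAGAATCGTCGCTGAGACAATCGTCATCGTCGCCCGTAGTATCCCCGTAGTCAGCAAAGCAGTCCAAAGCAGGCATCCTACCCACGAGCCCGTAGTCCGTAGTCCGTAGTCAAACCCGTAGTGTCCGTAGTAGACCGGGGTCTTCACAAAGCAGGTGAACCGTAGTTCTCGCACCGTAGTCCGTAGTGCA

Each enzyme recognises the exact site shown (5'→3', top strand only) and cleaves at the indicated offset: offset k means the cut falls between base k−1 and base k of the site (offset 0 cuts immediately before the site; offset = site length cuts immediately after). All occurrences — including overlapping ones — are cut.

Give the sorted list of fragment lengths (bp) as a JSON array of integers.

Scan for sites:
  CdoI (CAAAGCAG, off=1): starts [14, 65, 124, 134, 216, 258] → cuts [15, 66, 125, 135, 217, 259]
  EstI (CATCCTAC, off=1): starts [41, 55, 143] → cuts [42, 56, 144]
  BxoI (CCGTAGT, off=5): starts [25, 103, 114, 159, 166, 173, 185, 194, 229, 243, 250] → cuts [30, 108, 119, 164, 171, 178, 190, 199, 234, 248, 255]
  NpsVI (ATCGTC, off=0): starts [33, 74, 89, 95] → cuts [33, 74, 89, 95]
  TgoII (ACCGG, off=0): starts [8, 203] → cuts [8, 203]

All cut coordinates (distinct, sorted): [8, 15, 30, 33, 42, 56, 66, 74, 89, 95, 108, 119, 125, 135, 144, 164, 171, 178, 190, 199, 203, 217, 234, 248, 255, 259]

Fragment lengths:
  8→15: 7 bp
  15→30: 15 bp
  30→33: 3 bp
  33→42: 9 bp
  42→56: 14 bp
  56→66: 10 bp
  66→74: 8 bp
  74→89: 15 bp
  89→95: 6 bp
  95→108: 13 bp
  108→119: 11 bp
  119→125: 6 bp
  125→135: 10 bp
  135→144: 9 bp
  144→164: 20 bp
  164→171: 7 bp
  171→178: 7 bp
  178→190: 12 bp
  190→199: 9 bp
  199→203: 4 bp
  203→217: 14 bp
  217→234: 17 bp
  234→248: 14 bp
  248→255: 7 bp
  255→259: 4 bp
  259→8 (wrap): 260-259+8 = 9 bp

[3,4,4,6,6,7,7,7,7,8,9,9,9,9,10,10,11,12,13,14,14,14,15,15,17,20]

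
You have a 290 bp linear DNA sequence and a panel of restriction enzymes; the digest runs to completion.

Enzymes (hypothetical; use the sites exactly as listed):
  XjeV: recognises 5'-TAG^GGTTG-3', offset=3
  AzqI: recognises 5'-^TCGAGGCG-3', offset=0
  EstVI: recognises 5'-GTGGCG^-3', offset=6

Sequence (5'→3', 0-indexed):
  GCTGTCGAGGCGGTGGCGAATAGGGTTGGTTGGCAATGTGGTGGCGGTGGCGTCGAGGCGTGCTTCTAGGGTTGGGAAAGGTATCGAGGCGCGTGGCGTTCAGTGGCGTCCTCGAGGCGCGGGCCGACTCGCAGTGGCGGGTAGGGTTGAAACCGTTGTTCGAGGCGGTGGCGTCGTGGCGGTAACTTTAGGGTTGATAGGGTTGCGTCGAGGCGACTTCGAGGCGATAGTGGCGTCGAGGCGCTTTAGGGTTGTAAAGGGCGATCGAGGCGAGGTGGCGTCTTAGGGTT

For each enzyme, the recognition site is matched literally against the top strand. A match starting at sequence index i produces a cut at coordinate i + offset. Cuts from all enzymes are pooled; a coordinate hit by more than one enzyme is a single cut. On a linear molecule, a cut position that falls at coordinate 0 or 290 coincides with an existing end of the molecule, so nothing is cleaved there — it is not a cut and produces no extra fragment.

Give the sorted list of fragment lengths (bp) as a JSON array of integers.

Site scan:
  XjeV TAGGGTTG/3: at [20, 66, 141, 188, 197, 246] ⇒ [23, 69, 144, 191, 200, 249]
  AzqI TCGAGGCG/0: at [4, 52, 83, 111, 159, 207, 218, 235, 264] ⇒ [4, 52, 83, 111, 159, 207, 218, 235, 264]
  EstVI GTGGCG/6: at [12, 40, 46, 92, 102, 133, 167, 175, 229, 274] ⇒ [18, 46, 52, 98, 108, 139, 173, 181, 235, 280]

All cut coordinates (distinct, sorted): [4, 18, 23, 46, 52, 69, 83, 98, 108, 111, 139, 144, 159, 173, 181, 191, 200, 207, 218, 235, 249, 264, 280]

Fragments:
  [0,4): 4 bp
  [4,18): 14 bp
  [18,23): 5 bp
  [23,46): 23 bp
  [46,52): 6 bp
  [52,69): 17 bp
  [69,83): 14 bp
  [83,98): 15 bp
  [98,108): 10 bp
  [108,111): 3 bp
  [111,139): 28 bp
  [139,144): 5 bp
  [144,159): 15 bp
  [159,173): 14 bp
  [173,181): 8 bp
  [181,191): 10 bp
  [191,200): 9 bp
  [200,207): 7 bp
  [207,218): 11 bp
  [218,235): 17 bp
  [235,249): 14 bp
  [249,264): 15 bp
  [264,280): 16 bp
  [280,290): 10 bp

[3,4,5,5,6,7,8,9,10,10,10,11,14,14,14,14,15,15,15,16,17,17,23,28]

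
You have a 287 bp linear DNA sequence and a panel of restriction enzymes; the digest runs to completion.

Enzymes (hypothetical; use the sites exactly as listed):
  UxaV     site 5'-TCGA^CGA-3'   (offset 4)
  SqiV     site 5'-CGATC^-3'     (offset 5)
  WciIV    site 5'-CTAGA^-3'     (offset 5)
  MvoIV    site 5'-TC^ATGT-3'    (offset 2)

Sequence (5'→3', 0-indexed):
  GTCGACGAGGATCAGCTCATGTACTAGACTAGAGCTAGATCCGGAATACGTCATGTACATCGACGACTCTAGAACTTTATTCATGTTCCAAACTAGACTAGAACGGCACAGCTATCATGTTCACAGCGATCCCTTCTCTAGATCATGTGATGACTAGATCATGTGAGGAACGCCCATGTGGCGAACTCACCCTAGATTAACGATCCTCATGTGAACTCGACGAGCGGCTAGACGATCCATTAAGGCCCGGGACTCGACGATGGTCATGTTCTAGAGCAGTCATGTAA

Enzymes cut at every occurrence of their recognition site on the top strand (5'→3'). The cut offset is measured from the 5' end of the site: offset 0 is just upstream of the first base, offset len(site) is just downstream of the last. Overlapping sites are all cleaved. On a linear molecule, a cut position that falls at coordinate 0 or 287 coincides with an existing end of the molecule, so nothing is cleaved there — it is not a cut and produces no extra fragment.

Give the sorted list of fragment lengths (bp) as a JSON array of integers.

[2,2,3,5,5,5,5,6,6,6,8,9,9,10,10,10,11,11,12,12,13,13,14,14,15,15,20,36]

Per-enzyme occurrences:
  UxaV (TCGACGA, off=4): starts [1, 59, 216, 253] → cuts [5, 63, 220, 257]
  SqiV (CGATC, off=5): starts [126, 200, 232] → cuts [131, 205, 237]
  WciIV (CTAGA, off=5): starts [23, 28, 34, 68, 92, 97, 137, 153, 191, 227, 270] → cuts [28, 33, 39, 73, 97, 102, 142, 158, 196, 232, 275]
  MvoIV (TCATGT, off=2): starts [16, 50, 80, 114, 142, 158, 206, 263, 279] → cuts [18, 52, 82, 116, 144, 160, 208, 265, 281]

All cut coordinates (distinct, sorted): [5, 18, 28, 33, 39, 52, 63, 73, 82, 97, 102, 116, 131, 142, 144, 158, 160, 196, 205, 208, 220, 232, 237, 257, 265, 275, 281]

Fragment lengths:
  [0,5): 5 bp
  [5,18): 13 bp
  [18,28): 10 bp
  [28,33): 5 bp
  [33,39): 6 bp
  [39,52): 13 bp
  [52,63): 11 bp
  [63,73): 10 bp
  [73,82): 9 bp
  [82,97): 15 bp
  [97,102): 5 bp
  [102,116): 14 bp
  [116,131): 15 bp
  [131,142): 11 bp
  [142,144): 2 bp
  [144,158): 14 bp
  [158,160): 2 bp
  [160,196): 36 bp
  [196,205): 9 bp
  [205,208): 3 bp
  [208,220): 12 bp
  [220,232): 12 bp
  [232,237): 5 bp
  [237,257): 20 bp
  [257,265): 8 bp
  [265,275): 10 bp
  [275,281): 6 bp
  [281,287): 6 bp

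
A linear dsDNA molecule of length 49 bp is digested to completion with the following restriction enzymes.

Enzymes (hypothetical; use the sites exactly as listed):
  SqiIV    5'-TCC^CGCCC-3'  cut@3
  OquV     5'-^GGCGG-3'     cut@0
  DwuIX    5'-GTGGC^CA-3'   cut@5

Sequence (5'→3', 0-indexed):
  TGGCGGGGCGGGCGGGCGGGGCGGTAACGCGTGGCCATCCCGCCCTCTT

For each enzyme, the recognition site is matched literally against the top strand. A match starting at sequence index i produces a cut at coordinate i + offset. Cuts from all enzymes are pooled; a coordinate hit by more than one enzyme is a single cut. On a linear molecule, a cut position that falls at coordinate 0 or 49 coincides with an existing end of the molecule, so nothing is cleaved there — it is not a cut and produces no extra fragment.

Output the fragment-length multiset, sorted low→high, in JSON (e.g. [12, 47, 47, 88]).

[1,4,4,5,5,5,9,16]

Site scan:
  SqiIV (TCCCGCCC, off=3): starts [37] → cuts [40]
  OquV (GGCGG, off=0): starts [1, 6, 10, 14, 19] → cuts [1, 6, 10, 14, 19]
  DwuIX (GTGGCCA, off=5): starts [30] → cuts [35]

All cut coordinates (distinct, sorted): [1, 6, 10, 14, 19, 35, 40]

Fragment lengths:
  [0,1): 1 bp
  [1,6): 5 bp
  [6,10): 4 bp
  [10,14): 4 bp
  [14,19): 5 bp
  [19,35): 16 bp
  [35,40): 5 bp
  [40,49): 9 bp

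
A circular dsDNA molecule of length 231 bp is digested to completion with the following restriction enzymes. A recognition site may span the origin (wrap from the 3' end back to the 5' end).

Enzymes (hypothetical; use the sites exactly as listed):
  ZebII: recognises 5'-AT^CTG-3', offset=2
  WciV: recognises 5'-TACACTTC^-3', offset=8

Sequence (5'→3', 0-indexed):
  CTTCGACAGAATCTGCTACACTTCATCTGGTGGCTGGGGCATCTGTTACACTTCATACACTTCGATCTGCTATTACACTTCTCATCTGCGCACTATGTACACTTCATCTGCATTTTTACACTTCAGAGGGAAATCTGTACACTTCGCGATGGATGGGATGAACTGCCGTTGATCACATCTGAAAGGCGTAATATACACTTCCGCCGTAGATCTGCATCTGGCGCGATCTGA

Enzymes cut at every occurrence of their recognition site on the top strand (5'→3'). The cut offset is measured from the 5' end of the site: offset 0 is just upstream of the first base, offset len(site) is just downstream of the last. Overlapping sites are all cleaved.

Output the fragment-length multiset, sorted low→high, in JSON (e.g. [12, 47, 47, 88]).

Site scan:
  ZebII (ATCTG, off=2): starts [10, 24, 40, 64, 83, 105, 132, 176, 209, 215, 225] → cuts [12, 26, 42, 66, 85, 107, 134, 178, 211, 217, 227]
  WciV (TACACTTC, off=8): starts [16, 46, 55, 73, 97, 116, 137, 193] → cuts [24, 54, 63, 81, 105, 124, 145, 201]

All cut coordinates (distinct, sorted): [12, 24, 26, 42, 54, 63, 66, 81, 85, 105, 107, 124, 134, 145, 178, 201, 211, 217, 227]

Fragment lengths:
  12→24: 12 bp
  24→26: 2 bp
  26→42: 16 bp
  42→54: 12 bp
  54→63: 9 bp
  63→66: 3 bp
  66→81: 15 bp
  81→85: 4 bp
  85→105: 20 bp
  105→107: 2 bp
  107→124: 17 bp
  124→134: 10 bp
  134→145: 11 bp
  145→178: 33 bp
  178→201: 23 bp
  201→211: 10 bp
  211→217: 6 bp
  217→227: 10 bp
  227→12 (wrap): 231-227+12 = 16 bp

[2,2,3,4,6,9,10,10,10,11,12,12,15,16,16,17,20,23,33]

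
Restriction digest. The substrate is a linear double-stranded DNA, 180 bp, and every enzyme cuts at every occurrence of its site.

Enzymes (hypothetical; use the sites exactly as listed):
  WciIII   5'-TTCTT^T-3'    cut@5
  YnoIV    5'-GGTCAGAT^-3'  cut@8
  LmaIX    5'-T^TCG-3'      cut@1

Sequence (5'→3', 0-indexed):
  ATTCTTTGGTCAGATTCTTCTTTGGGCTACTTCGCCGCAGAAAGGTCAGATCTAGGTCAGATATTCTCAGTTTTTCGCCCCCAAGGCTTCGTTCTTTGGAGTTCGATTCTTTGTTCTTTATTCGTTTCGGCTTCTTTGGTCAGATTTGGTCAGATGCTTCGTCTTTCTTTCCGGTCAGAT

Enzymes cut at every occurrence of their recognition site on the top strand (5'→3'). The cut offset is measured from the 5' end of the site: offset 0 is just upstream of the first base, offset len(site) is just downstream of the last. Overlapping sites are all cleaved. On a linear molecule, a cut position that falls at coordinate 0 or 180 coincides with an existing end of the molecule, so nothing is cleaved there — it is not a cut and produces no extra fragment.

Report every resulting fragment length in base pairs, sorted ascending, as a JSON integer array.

Per-enzyme occurrences:
  WciIII (TTCTTT, off=5): starts [1, 17, 91, 106, 113, 131, 164] → cuts [6, 22, 96, 111, 118, 136, 169]
  YnoIV (GGTCAGAT, off=8): starts [7, 43, 54, 137, 147, 172] → cuts [15, 51, 62, 145, 155] (position 180 is a terminus of the linear molecule — no cut)
  LmaIX (TTCG, off=1): starts [30, 73, 87, 101, 120, 125, 157] → cuts [31, 74, 88, 102, 121, 126, 158]

Pooled cuts: [6, 15, 22, 31, 51, 62, 74, 88, 96, 102, 111, 118, 121, 126, 136, 145, 155, 158, 169]

Fragments:
  [0,6): 6 bp
  [6,15): 9 bp
  [15,22): 7 bp
  [22,31): 9 bp
  [31,51): 20 bp
  [51,62): 11 bp
  [62,74): 12 bp
  [74,88): 14 bp
  [88,96): 8 bp
  [96,102): 6 bp
  [102,111): 9 bp
  [111,118): 7 bp
  [118,121): 3 bp
  [121,126): 5 bp
  [126,136): 10 bp
  [136,145): 9 bp
  [145,155): 10 bp
  [155,158): 3 bp
  [158,169): 11 bp
  [169,180): 11 bp

[3,3,5,6,6,7,7,8,9,9,9,9,10,10,11,11,11,12,14,20]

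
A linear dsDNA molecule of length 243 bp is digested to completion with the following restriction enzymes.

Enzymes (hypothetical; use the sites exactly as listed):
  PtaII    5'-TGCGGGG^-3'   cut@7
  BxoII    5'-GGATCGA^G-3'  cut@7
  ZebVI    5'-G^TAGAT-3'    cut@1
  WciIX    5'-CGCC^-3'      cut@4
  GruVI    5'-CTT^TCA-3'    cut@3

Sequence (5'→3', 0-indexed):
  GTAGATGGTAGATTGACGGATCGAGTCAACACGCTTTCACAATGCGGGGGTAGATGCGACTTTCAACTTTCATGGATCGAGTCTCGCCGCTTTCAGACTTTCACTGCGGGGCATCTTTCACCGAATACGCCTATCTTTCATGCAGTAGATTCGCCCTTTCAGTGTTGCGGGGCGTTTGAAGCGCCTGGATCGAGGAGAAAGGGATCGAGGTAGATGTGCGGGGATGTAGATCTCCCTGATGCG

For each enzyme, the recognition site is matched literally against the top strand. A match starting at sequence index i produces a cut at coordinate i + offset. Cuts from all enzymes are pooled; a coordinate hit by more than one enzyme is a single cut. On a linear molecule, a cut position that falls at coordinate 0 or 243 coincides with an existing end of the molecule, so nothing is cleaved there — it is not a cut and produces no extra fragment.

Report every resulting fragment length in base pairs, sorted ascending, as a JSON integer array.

[1,1,2,3,3,4,6,6,7,7,8,8,8,8,10,11,11,12,12,13,13,13,14,14,15,16,17]

Site scan:
  PtaII TGCGGGG/7: at [42, 104, 165, 216] ⇒ [49, 111, 172, 223]
  BxoII GGATCGAG/7: at [17, 73, 186, 201] ⇒ [24, 80, 193, 208]
  ZebVI GTAGAT/1: at [0, 7, 49, 144, 209, 225] ⇒ [1, 8, 50, 145, 210, 226]
  WciIX CGCC/4: at [84, 127, 151, 181] ⇒ [88, 131, 155, 185]
  GruVI CTTTCA/3: at [33, 59, 66, 89, 97, 114, 134, 155] ⇒ [36, 62, 69, 92, 100, 117, 137, 158]

All cut coordinates (distinct, sorted): [1, 8, 24, 36, 49, 50, 62, 69, 80, 88, 92, 100, 111, 117, 131, 137, 145, 155, 158, 172, 185, 193, 208, 210, 223, 226]

Fragment lengths:
  [0,1): 1 bp
  [1,8): 7 bp
  [8,24): 16 bp
  [24,36): 12 bp
  [36,49): 13 bp
  [49,50): 1 bp
  [50,62): 12 bp
  [62,69): 7 bp
  [69,80): 11 bp
  [80,88): 8 bp
  [88,92): 4 bp
  [92,100): 8 bp
  [100,111): 11 bp
  [111,117): 6 bp
  [117,131): 14 bp
  [131,137): 6 bp
  [137,145): 8 bp
  [145,155): 10 bp
  [155,158): 3 bp
  [158,172): 14 bp
  [172,185): 13 bp
  [185,193): 8 bp
  [193,208): 15 bp
  [208,210): 2 bp
  [210,223): 13 bp
  [223,226): 3 bp
  [226,243): 17 bp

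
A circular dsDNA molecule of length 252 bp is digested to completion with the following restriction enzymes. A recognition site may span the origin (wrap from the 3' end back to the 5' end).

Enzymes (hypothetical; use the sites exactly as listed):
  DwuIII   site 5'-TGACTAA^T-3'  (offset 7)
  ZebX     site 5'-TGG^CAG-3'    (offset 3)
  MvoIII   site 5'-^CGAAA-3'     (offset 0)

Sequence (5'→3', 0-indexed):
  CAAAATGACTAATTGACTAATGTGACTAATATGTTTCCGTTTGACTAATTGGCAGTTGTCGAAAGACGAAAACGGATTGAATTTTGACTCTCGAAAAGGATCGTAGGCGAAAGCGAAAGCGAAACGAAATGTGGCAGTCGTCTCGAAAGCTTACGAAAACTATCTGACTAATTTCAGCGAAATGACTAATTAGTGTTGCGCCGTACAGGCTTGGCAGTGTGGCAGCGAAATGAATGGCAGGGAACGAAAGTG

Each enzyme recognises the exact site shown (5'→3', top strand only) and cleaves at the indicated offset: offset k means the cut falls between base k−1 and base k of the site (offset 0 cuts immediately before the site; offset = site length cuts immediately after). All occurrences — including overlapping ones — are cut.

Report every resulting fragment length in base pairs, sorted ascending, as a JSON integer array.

Site scan:
  DwuIII TGACTAAT/7: at [5, 13, 22, 41, 164, 182] ⇒ [12, 20, 29, 48, 171, 189]
  ZebX TGGCAG/3: at [49, 131, 211, 219, 234] ⇒ [52, 134, 214, 222, 237]
  MvoIII CGAAA/0: at [59, 66, 91, 107, 113, 119, 124, 143, 153, 177, 225, 244] ⇒ [59, 66, 91, 107, 113, 119, 124, 143, 153, 177, 225, 244]

Pooled cuts: [12, 20, 29, 48, 52, 59, 66, 91, 107, 113, 119, 124, 134, 143, 153, 171, 177, 189, 214, 222, 225, 237, 244]

Fragments:
  12→20: 8 bp
  20→29: 9 bp
  29→48: 19 bp
  48→52: 4 bp
  52→59: 7 bp
  59→66: 7 bp
  66→91: 25 bp
  91→107: 16 bp
  107→113: 6 bp
  113→119: 6 bp
  119→124: 5 bp
  124→134: 10 bp
  134→143: 9 bp
  143→153: 10 bp
  153→171: 18 bp
  171→177: 6 bp
  177→189: 12 bp
  189→214: 25 bp
  214→222: 8 bp
  222→225: 3 bp
  225→237: 12 bp
  237→244: 7 bp
  244→12 (wrap): 252-244+12 = 20 bp

[3,4,5,6,6,6,7,7,7,8,8,9,9,10,10,12,12,16,18,19,20,25,25]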